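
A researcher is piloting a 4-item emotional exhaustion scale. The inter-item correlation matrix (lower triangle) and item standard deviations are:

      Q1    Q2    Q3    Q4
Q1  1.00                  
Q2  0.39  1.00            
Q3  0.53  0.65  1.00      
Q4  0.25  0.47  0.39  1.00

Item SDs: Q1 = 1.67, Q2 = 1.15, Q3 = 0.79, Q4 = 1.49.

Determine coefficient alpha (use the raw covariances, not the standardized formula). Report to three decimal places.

Σσ²ᵢ = 1.67² + 1.15² + 0.79² + 1.49² = 6.9556
Covariances σ_ij = r_ij · s_i · s_j:
  σ(Q1,Q2) = 0.39 × 1.67 × 1.15 = 0.7490
  σ(Q1,Q3) = 0.53 × 1.67 × 0.79 = 0.6992
  σ(Q1,Q4) = 0.25 × 1.67 × 1.49 = 0.6221
  σ(Q2,Q3) = 0.65 × 1.15 × 0.79 = 0.5905
  σ(Q2,Q4) = 0.47 × 1.15 × 1.49 = 0.8053
  σ(Q3,Q4) = 0.39 × 0.79 × 1.49 = 0.4591
σ²_T = Σσ²ᵢ + 2·Σσ_ij = 6.9556 + 2 × 3.9252 = 14.8060
α = (4/3)·(1 − 6.9556/14.8060) = 0.707

α = 0.707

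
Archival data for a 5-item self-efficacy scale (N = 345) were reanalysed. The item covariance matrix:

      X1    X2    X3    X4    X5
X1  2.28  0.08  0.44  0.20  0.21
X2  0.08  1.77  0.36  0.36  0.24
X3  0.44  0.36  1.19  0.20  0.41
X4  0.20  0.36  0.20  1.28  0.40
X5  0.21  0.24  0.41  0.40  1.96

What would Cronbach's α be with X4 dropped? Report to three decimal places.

Remaining items: X1, X2, X3, X5 (k = 4).
Σσᵢ² = 2.28 + 1.77 + 1.19 + 1.96 = 7.20
Var(T) = 7.20 + 2 × 1.74 = 10.68
α (item deleted) = (4/3)·(1 − 7.20/10.68) = 0.434

α = 0.434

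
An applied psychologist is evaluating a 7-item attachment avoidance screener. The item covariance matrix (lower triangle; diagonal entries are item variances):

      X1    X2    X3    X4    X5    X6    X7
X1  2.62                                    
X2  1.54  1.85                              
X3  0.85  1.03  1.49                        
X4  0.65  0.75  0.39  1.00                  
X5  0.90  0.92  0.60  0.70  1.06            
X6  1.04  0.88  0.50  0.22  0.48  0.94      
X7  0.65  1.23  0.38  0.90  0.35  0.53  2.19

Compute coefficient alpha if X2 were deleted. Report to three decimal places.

α = 0.795

Remaining items: X1, X3, X4, X5, X6, X7 (k = 6).
ΣVar(i) = 2.62 + 1.49 + 1.00 + 1.06 + 0.94 + 2.19 = 9.30
total variance = 9.30 + 2 × 9.14 = 27.58
α (item deleted) = (6/5)·(1 − 9.30/27.58) = 0.795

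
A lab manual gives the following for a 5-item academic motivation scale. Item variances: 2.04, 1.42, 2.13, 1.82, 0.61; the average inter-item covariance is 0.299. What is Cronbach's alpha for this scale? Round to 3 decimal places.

α = 0.534

Σσᵢ² = 2.04 + 1.42 + 2.13 + 1.82 + 0.61 = 8.02
Sum of the 10 distinct covariances = 10 × 0.299 = 2.990
σ²_T = Σσᵢ² + 2·Σcov = 8.02 + 2 × 2.990 = 14.000
α = (5/4)·(1 − 8.02/14.000) = 0.534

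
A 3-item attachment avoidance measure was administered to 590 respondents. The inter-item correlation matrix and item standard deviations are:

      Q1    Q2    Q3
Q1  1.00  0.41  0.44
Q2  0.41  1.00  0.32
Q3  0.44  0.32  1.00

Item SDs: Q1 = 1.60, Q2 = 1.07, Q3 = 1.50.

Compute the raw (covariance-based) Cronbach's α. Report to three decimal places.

Cronbach's α = 0.649

Σσ²ᵢ = 1.60² + 1.07² + 1.50² = 5.9549
Covariances σ_ij = r_ij · s_i · s_j:
  σ(Q1,Q2) = 0.41 × 1.60 × 1.07 = 0.7019
  σ(Q1,Q3) = 0.44 × 1.60 × 1.50 = 1.0560
  σ(Q2,Q3) = 0.32 × 1.07 × 1.50 = 0.5136
σ²_T = Σσ²ᵢ + 2·Σσ_ij = 5.9549 + 2 × 2.2715 = 10.4979
α = (3/2)·(1 − 5.9549/10.4979) = 0.649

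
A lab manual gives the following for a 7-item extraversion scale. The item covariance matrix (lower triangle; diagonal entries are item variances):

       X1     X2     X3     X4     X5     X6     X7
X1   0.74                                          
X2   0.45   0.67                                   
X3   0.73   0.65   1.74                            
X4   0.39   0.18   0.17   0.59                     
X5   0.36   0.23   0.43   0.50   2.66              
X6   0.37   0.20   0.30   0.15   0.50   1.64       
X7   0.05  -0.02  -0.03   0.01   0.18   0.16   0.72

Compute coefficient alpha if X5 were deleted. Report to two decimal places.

α = 0.66

Remaining items: X1, X2, X3, X4, X6, X7 (k = 6).
Σσᵢ² = 0.74 + 0.67 + 1.74 + 0.59 + 1.64 + 0.72 = 6.10
σ²_T = 6.10 + 2 × 3.76 = 13.62
α (item deleted) = (6/5)·(1 − 6.10/13.62) = 0.66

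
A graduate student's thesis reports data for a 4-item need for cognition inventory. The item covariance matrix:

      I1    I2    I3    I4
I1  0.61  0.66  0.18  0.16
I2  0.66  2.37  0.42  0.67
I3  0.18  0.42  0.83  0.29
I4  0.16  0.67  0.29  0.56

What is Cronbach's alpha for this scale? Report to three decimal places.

Σσᵢ² = 0.61 + 2.37 + 0.83 + 0.56 = 4.37
Sum of off-diagonal covariances = 2.38
Var(T) = 4.37 + 2 × 2.38 = 9.13
α = (k/(k−1))·(1 − Σσᵢ²/Var(T)) = (4/3)·(1 − 4.37/9.13) = 0.695

α = 0.695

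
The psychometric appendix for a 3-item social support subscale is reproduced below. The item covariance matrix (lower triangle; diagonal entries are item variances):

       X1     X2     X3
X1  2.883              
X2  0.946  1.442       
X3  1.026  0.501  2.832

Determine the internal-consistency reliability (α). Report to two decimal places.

sum of item variances = 2.883 + 1.442 + 2.832 = 7.157
Sum of the distinct covariances = 2.473
Var(T) = 7.157 + 2 × 2.473 = 12.103
α = (k/(k−1))·(1 − sum of item variances/Var(T)) = (3/2)·(1 − 7.157/12.103) = 0.61

α = 0.61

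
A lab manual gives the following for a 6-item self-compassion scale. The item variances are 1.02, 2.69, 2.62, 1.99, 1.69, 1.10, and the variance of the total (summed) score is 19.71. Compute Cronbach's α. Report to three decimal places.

sum of item variances = 1.02 + 2.69 + 2.62 + 1.99 + 1.69 + 1.10 = 11.11
α = (k/(k−1))·(1 − sum of item variances/total variance) = (6/5)·(1 − 11.11/19.71) = 0.524

α = 0.524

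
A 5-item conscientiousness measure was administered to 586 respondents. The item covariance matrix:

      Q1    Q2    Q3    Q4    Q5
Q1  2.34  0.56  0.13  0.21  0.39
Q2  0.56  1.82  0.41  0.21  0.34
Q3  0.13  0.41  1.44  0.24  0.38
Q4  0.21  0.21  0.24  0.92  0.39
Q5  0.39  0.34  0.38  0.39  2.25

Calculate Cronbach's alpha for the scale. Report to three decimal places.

α = 0.533

sum of item variances = 2.34 + 1.82 + 1.44 + 0.92 + 2.25 = 8.77
Σ_{i<j} σ_ij = 3.26
Var(T) = 8.77 + 2 × 3.26 = 15.29
α = (k/(k−1))·(1 − sum of item variances/Var(T)) = (5/4)·(1 − 8.77/15.29) = 0.533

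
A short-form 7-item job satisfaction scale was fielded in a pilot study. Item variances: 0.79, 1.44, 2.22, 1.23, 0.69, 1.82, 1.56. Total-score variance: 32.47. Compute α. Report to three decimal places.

sum of item variances = 0.79 + 1.44 + 2.22 + 1.23 + 0.69 + 1.82 + 1.56 = 9.75
α = (k/(k−1))·(1 − sum of item variances/σ²_T) = (7/6)·(1 − 9.75/32.47) = 0.816

α = 0.816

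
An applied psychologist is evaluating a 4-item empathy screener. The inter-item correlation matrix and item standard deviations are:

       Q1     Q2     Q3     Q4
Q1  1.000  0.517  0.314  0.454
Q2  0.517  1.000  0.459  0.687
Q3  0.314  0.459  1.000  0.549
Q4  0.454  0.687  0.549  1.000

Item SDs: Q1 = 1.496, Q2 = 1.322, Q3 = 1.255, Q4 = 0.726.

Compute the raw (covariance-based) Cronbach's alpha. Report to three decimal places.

Σσ²ᵢ = 1.496² + 1.322² + 1.255² + 0.726² = 6.0878
Covariances σ_ij = r_ij · s_i · s_j:
  σ(Q1,Q2) = 0.517 × 1.496 × 1.322 = 1.0225
  σ(Q1,Q3) = 0.314 × 1.496 × 1.255 = 0.5895
  σ(Q1,Q4) = 0.454 × 1.496 × 0.726 = 0.4931
  σ(Q2,Q3) = 0.459 × 1.322 × 1.255 = 0.7615
  σ(Q2,Q4) = 0.687 × 1.322 × 0.726 = 0.6594
  σ(Q3,Q4) = 0.549 × 1.255 × 0.726 = 0.5002
σ²_T = Σσ²ᵢ + 2·Σσ_ij = 6.0878 + 2 × 4.0262 = 14.1402
α = (4/3)·(1 − 6.0878/14.1402) = 0.759

α = 0.759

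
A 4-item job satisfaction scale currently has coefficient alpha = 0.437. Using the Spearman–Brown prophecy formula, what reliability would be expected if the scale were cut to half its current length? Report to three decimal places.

predicted reliability = 0.280

Length factor m = 1/2
α' = m·α / (1 − (1−m)·α)
   = 1/2 × 0.437 / (1 − (1 − 1/2) × 0.437)
   = 0.2185 / 0.7815 = 0.280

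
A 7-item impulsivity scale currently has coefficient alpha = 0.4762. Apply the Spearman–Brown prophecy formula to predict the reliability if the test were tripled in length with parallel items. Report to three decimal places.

predicted reliability = 0.732

Length factor m = 3
α' = m·α / (1 + (m−1)·α)
   = 3 × 0.4762 / (1 + (3 − 1) × 0.4762)
   = 1.4286 / 1.9524 = 0.732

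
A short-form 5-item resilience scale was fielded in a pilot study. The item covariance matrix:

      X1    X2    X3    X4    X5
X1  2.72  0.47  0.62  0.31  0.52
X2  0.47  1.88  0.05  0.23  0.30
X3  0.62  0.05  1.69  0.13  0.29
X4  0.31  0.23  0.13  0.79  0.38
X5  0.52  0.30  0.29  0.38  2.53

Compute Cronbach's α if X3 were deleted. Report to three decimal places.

Cronbach's α = 0.478

Remaining items: X1, X2, X4, X5 (k = 4).
Σσ²ᵢ = 2.72 + 1.88 + 0.79 + 2.53 = 7.92
total variance = 7.92 + 2 × 2.21 = 12.34
α (item deleted) = (4/3)·(1 − 7.92/12.34) = 0.478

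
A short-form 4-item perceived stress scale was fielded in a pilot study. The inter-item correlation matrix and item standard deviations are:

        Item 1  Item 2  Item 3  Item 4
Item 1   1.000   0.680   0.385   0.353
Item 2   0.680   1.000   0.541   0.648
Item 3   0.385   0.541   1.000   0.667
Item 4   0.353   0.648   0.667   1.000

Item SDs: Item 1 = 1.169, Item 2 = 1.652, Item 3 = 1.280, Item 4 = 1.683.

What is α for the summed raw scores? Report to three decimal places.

Σσ²ᵢ = 1.169² + 1.652² + 1.280² + 1.683² = 8.5666
Covariances σ_ij = r_ij · s_i · s_j:
  σ(Item 1,Item 2) = 0.680 × 1.169 × 1.652 = 1.3132
  σ(Item 1,Item 3) = 0.385 × 1.169 × 1.280 = 0.5761
  σ(Item 1,Item 4) = 0.353 × 1.169 × 1.683 = 0.6945
  σ(Item 2,Item 3) = 0.541 × 1.652 × 1.280 = 1.1440
  σ(Item 2,Item 4) = 0.648 × 1.652 × 1.683 = 1.8016
  σ(Item 3,Item 4) = 0.667 × 1.280 × 1.683 = 1.4369
σ²_T = Σσ²ᵢ + 2·Σσ_ij = 8.5666 + 2 × 6.9663 = 22.4992
α = (4/3)·(1 − 8.5666/22.4992) = 0.826

α = 0.826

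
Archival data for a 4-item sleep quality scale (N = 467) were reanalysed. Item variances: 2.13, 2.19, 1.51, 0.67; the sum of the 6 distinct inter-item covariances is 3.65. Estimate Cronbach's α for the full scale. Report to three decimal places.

Σσ²ᵢ = 2.13 + 2.19 + 1.51 + 0.67 = 6.50
Sum of distinct covariances = 3.65
Var(T) = Σσ²ᵢ + 2·Σcov = 6.50 + 2 × 3.65 = 13.80
α = (4/3)·(1 − 6.50/13.80) = 0.705

Cronbach's α = 0.705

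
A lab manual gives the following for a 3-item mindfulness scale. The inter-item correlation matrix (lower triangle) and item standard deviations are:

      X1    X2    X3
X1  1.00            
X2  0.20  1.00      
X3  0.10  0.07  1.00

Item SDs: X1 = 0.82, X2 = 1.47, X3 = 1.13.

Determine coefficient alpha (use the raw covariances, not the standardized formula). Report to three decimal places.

coefficient alpha = 0.269

Σσ²ᵢ = 0.82² + 1.47² + 1.13² = 4.1102
Covariances σ_ij = r_ij · s_i · s_j:
  σ(X1,X2) = 0.20 × 0.82 × 1.47 = 0.2411
  σ(X1,X3) = 0.10 × 0.82 × 1.13 = 0.0927
  σ(X2,X3) = 0.07 × 1.47 × 1.13 = 0.1163
σ²_T = Σσ²ᵢ + 2·Σσ_ij = 4.1102 + 2 × 0.4501 = 5.0104
α = (3/2)·(1 − 4.1102/5.0104) = 0.269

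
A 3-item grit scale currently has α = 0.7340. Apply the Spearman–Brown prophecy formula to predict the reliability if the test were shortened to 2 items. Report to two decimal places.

Length factor m = 2/3 = 0.6667
α' = m·α / (1 − (1−m)·α)
   = 2/3 × 0.7340 / (1 − (1 − 2/3) × 0.7340)
   = 0.4893 / 0.7553 = 0.65

predicted reliability = 0.65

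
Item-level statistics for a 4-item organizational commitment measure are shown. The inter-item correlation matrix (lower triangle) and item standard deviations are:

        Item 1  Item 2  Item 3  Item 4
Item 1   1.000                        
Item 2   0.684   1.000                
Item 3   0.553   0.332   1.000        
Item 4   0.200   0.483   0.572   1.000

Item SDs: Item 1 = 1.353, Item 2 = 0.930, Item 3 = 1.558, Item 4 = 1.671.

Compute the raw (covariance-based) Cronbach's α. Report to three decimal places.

α = 0.757

Σσ²ᵢ = 1.353² + 0.930² + 1.558² + 1.671² = 7.9151
Covariances σ_ij = r_ij · s_i · s_j:
  σ(Item 1,Item 2) = 0.684 × 1.353 × 0.930 = 0.8607
  σ(Item 1,Item 3) = 0.553 × 1.353 × 1.558 = 1.1657
  σ(Item 1,Item 4) = 0.200 × 1.353 × 1.671 = 0.4522
  σ(Item 2,Item 3) = 0.332 × 0.930 × 1.558 = 0.4810
  σ(Item 2,Item 4) = 0.483 × 0.930 × 1.671 = 0.7506
  σ(Item 3,Item 4) = 0.572 × 1.558 × 1.671 = 1.4892
σ²_T = Σσ²ᵢ + 2·Σσ_ij = 7.9151 + 2 × 5.1994 = 18.3139
α = (4/3)·(1 − 7.9151/18.3139) = 0.757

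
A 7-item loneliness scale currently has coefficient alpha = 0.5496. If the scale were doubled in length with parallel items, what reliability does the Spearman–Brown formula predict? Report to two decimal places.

predicted reliability = 0.71

Length factor m = 2
α' = m·α / (1 + (m−1)·α)
   = 2 × 0.5496 / (1 + (2 − 1) × 0.5496)
   = 1.0992 / 1.5496 = 0.71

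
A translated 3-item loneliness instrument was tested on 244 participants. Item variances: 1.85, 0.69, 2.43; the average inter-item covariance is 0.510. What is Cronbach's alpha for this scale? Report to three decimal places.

α = 0.572

Σσ²ᵢ = 1.85 + 0.69 + 2.43 = 4.97
Sum of the 3 distinct covariances = 3 × 0.510 = 1.530
σ²_total = Σσ²ᵢ + 2·Σcov = 4.97 + 2 × 1.530 = 8.030
α = (3/2)·(1 − 4.97/8.030) = 0.572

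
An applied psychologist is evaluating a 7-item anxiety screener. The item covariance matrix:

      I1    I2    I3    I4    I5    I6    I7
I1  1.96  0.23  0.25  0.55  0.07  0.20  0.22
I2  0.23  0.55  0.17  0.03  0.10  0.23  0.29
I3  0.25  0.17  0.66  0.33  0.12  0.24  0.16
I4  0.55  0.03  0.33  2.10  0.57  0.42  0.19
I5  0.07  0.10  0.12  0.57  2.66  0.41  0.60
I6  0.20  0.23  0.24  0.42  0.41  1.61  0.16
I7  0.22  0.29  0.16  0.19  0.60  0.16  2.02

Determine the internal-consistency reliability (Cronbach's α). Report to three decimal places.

Cronbach's α = 0.571

Σσᵢ² = 1.96 + 0.55 + 0.66 + 2.10 + 2.66 + 1.61 + 2.02 = 11.56
Sum of the distinct covariances = 5.54
σ²_total = 11.56 + 2 × 5.54 = 22.64
α = (k/(k−1))·(1 − Σσᵢ²/σ²_total) = (7/6)·(1 − 11.56/22.64) = 0.571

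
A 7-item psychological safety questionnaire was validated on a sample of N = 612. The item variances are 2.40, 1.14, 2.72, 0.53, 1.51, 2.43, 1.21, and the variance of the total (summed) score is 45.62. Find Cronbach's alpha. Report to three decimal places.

Σσ²ᵢ = 2.40 + 1.14 + 2.72 + 0.53 + 1.51 + 2.43 + 1.21 = 11.94
α = (k/(k−1))·(1 − Σσ²ᵢ/σ²_T) = (7/6)·(1 − 11.94/45.62) = 0.861

Cronbach's alpha = 0.861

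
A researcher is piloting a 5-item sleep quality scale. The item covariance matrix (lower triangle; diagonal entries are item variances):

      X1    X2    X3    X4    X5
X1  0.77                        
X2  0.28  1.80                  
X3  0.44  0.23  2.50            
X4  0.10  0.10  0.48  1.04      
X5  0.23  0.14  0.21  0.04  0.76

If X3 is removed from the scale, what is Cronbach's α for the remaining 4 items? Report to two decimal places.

Remaining items: X1, X2, X4, X5 (k = 4).
sum of item variances = 0.77 + 1.80 + 1.04 + 0.76 = 4.37
Var(T) = 4.37 + 2 × 0.89 = 6.15
α (item deleted) = (4/3)·(1 − 4.37/6.15) = 0.39

Cronbach's α = 0.39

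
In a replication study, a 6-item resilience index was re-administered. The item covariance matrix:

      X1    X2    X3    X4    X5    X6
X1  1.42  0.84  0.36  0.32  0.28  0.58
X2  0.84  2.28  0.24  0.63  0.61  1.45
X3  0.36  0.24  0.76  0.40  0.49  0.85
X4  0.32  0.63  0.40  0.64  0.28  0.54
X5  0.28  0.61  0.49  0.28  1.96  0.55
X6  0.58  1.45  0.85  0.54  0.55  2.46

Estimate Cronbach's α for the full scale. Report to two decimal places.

ΣVar(i) = 1.42 + 2.28 + 0.76 + 0.64 + 1.96 + 2.46 = 9.52
Σ_{i<j} σ_ij = 8.42
σ²_T = 9.52 + 2 × 8.42 = 26.36
α = (k/(k−1))·(1 − ΣVar(i)/σ²_T) = (6/5)·(1 − 9.52/26.36) = 0.77

α = 0.77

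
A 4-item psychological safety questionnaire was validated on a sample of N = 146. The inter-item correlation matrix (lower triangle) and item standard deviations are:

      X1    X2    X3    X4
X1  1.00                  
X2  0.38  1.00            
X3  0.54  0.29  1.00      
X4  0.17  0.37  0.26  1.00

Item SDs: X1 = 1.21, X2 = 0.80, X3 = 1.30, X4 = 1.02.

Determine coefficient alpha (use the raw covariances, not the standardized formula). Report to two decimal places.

Σσ²ᵢ = 1.21² + 0.80² + 1.30² + 1.02² = 4.8345
Covariances σ_ij = r_ij · s_i · s_j:
  σ(X1,X2) = 0.38 × 1.21 × 0.80 = 0.3678
  σ(X1,X3) = 0.54 × 1.21 × 1.30 = 0.8494
  σ(X1,X4) = 0.17 × 1.21 × 1.02 = 0.2098
  σ(X2,X3) = 0.29 × 0.80 × 1.30 = 0.3016
  σ(X2,X4) = 0.37 × 0.80 × 1.02 = 0.3019
  σ(X3,X4) = 0.26 × 1.30 × 1.02 = 0.3448
σ²_T = Σσ²ᵢ + 2·Σσ_ij = 4.8345 + 2 × 2.3753 = 9.5851
α = (4/3)·(1 − 4.8345/9.5851) = 0.66

coefficient alpha = 0.66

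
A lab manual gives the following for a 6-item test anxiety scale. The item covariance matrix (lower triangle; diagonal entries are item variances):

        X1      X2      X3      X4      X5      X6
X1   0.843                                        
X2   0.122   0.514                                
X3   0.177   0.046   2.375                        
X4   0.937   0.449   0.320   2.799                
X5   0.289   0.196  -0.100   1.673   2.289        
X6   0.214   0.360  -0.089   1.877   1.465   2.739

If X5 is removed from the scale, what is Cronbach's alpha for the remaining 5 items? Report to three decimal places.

Cronbach's alpha = 0.610

Remaining items: X1, X2, X3, X4, X6 (k = 5).
Σσᵢ² = 0.843 + 0.514 + 2.375 + 2.799 + 2.739 = 9.270
total variance = 9.270 + 2 × 4.413 = 18.096
α (item deleted) = (5/4)·(1 − 9.270/18.096) = 0.610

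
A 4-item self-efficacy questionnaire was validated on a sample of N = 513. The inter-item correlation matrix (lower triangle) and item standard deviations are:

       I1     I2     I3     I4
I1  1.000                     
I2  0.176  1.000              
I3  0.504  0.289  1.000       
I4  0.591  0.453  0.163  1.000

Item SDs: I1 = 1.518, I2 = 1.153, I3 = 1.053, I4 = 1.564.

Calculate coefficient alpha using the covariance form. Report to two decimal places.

α = 0.70

Σσ²ᵢ = 1.518² + 1.153² + 1.053² + 1.564² = 7.1886
Covariances σ_ij = r_ij · s_i · s_j:
  σ(I1,I2) = 0.176 × 1.518 × 1.153 = 0.3080
  σ(I1,I3) = 0.504 × 1.518 × 1.053 = 0.8056
  σ(I1,I4) = 0.591 × 1.518 × 1.564 = 1.4031
  σ(I2,I3) = 0.289 × 1.153 × 1.053 = 0.3509
  σ(I2,I4) = 0.453 × 1.153 × 1.564 = 0.8169
  σ(I3,I4) = 0.163 × 1.053 × 1.564 = 0.2684
σ²_T = Σσ²ᵢ + 2·Σσ_ij = 7.1886 + 2 × 3.9529 = 15.0944
α = (4/3)·(1 − 7.1886/15.0944) = 0.70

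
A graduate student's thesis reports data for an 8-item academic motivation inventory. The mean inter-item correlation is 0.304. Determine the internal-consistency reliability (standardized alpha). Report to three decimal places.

Standardized α = k·r̄ / (1 + (k−1)·r̄) = 8 × 0.304 / (1 + 7 × 0.304)
  = 2.4320 / 3.1280 = 0.777

α = 0.777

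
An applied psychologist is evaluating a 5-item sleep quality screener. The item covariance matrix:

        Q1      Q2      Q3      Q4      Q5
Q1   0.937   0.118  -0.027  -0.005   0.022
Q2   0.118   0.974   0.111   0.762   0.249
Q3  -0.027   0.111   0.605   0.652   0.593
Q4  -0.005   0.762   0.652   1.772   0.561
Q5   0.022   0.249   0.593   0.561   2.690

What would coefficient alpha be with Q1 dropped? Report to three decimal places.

Remaining items: Q2, Q3, Q4, Q5 (k = 4).
Σσ²ᵢ = 0.974 + 0.605 + 1.772 + 2.690 = 6.041
σ²_T = 6.041 + 2 × 2.928 = 11.897
α (item deleted) = (4/3)·(1 − 6.041/11.897) = 0.656

α = 0.656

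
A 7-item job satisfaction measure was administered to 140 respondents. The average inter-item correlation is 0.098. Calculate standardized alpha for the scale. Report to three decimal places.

Standardized α = k·r̄ / (1 + (k−1)·r̄) = 7 × 0.098 / (1 + 6 × 0.098)
  = 0.6860 / 1.5880 = 0.432

α = 0.432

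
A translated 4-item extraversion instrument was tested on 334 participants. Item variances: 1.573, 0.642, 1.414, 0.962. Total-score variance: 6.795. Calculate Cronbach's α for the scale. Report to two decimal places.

sum of item variances = 1.573 + 0.642 + 1.414 + 0.962 = 4.591
α = (k/(k−1))·(1 − sum of item variances/total variance) = (4/3)·(1 − 4.591/6.795) = 0.43

α = 0.43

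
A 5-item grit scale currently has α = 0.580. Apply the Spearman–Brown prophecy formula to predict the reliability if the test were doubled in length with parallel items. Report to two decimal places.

predicted reliability = 0.73

Length factor m = 2
α' = m·α / (1 + (m−1)·α)
   = 2 × 0.580 / (1 + (2 − 1) × 0.580)
   = 1.1600 / 1.5800 = 0.73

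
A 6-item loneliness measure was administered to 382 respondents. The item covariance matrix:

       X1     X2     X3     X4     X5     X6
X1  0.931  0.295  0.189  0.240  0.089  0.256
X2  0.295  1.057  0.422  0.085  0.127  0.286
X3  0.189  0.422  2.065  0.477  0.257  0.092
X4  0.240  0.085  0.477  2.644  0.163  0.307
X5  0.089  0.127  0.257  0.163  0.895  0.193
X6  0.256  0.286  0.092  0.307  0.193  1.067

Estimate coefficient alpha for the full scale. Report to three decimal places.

coefficient alpha = 0.535

Σσ²ᵢ = 0.931 + 1.057 + 2.065 + 2.644 + 0.895 + 1.067 = 8.659
Sum of the distinct covariances = 3.478
Var(T) = 8.659 + 2 × 3.478 = 15.615
α = (k/(k−1))·(1 − Σσ²ᵢ/Var(T)) = (6/5)·(1 − 8.659/15.615) = 0.535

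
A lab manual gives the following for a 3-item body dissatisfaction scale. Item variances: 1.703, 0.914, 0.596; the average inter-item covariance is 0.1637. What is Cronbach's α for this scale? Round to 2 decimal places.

α = 0.35

sum of item variances = 1.703 + 0.914 + 0.596 = 3.213
Sum of the 3 distinct covariances = 3 × 0.1637 = 0.4911
σ²_total = sum of item variances + 2·Σcov = 3.213 + 2 × 0.4911 = 4.1952
α = (3/2)·(1 − 3.213/4.1952) = 0.35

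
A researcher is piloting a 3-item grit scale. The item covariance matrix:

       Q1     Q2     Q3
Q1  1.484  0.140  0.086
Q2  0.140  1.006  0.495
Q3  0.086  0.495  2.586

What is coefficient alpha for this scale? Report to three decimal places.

coefficient alpha = 0.332

ΣVar(i) = 1.484 + 1.006 + 2.586 = 5.076
Sum of the distinct covariances = 0.721
total variance = 5.076 + 2 × 0.721 = 6.518
α = (k/(k−1))·(1 − ΣVar(i)/total variance) = (3/2)·(1 − 5.076/6.518) = 0.332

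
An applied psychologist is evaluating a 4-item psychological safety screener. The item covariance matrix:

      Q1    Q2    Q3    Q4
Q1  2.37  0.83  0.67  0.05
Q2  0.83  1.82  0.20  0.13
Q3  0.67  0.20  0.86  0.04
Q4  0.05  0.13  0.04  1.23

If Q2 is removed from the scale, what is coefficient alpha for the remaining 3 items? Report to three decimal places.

Remaining items: Q1, Q3, Q4 (k = 3).
Σσ²ᵢ = 2.37 + 0.86 + 1.23 = 4.46
Var(T) = 4.46 + 2 × 0.76 = 5.98
α (item deleted) = (3/2)·(1 − 4.46/5.98) = 0.381

coefficient alpha = 0.381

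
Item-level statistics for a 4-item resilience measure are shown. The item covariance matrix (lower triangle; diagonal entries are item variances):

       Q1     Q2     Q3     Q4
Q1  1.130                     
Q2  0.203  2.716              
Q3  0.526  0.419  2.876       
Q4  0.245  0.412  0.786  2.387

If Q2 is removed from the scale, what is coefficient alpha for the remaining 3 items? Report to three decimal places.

Remaining items: Q1, Q3, Q4 (k = 3).
Σσ²ᵢ = 1.130 + 2.876 + 2.387 = 6.393
σ²_total = 6.393 + 2 × 1.557 = 9.507
α (item deleted) = (3/2)·(1 − 6.393/9.507) = 0.491

coefficient alpha = 0.491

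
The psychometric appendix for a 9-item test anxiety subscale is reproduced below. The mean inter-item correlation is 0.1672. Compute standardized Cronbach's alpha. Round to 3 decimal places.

Standardized α = k·r̄ / (1 + (k−1)·r̄) = 9 × 0.1672 / (1 + 8 × 0.1672)
  = 1.5048 / 2.3376 = 0.644

α = 0.644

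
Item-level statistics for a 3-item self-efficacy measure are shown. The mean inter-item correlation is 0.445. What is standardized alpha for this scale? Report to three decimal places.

α = 0.706

Standardized α = k·r̄ / (1 + (k−1)·r̄) = 3 × 0.445 / (1 + 2 × 0.445)
  = 1.3350 / 1.8900 = 0.706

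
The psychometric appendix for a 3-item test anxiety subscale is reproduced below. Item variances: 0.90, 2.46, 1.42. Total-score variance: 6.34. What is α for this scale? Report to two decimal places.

α = 0.37

sum of item variances = 0.90 + 2.46 + 1.42 = 4.78
α = (k/(k−1))·(1 − sum of item variances/Var(T)) = (3/2)·(1 − 4.78/6.34) = 0.37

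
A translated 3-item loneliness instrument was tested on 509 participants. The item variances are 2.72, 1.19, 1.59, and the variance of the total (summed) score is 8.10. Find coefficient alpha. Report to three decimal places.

α = 0.481

Σσ²ᵢ = 2.72 + 1.19 + 1.59 = 5.50
α = (k/(k−1))·(1 − Σσ²ᵢ/Var(T)) = (3/2)·(1 − 5.50/8.10) = 0.481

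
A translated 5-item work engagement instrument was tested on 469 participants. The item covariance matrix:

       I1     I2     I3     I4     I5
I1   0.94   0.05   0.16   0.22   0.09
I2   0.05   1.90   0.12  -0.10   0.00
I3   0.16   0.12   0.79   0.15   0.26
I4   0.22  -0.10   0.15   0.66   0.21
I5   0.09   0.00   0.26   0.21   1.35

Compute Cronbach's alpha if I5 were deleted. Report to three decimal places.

Cronbach's alpha = 0.291

Remaining items: I1, I2, I3, I4 (k = 4).
Σσ²ᵢ = 0.94 + 1.90 + 0.79 + 0.66 = 4.29
Var(T) = 4.29 + 2 × 0.60 = 5.49
α (item deleted) = (4/3)·(1 − 4.29/5.49) = 0.291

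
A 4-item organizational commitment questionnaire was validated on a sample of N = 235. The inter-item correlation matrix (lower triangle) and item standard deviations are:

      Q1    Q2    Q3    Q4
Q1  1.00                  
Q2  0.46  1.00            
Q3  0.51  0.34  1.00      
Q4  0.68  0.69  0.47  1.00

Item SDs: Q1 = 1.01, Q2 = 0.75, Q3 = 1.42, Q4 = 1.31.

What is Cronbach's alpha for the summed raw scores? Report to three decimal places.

Σσ²ᵢ = 1.01² + 0.75² + 1.42² + 1.31² = 5.3151
Covariances σ_ij = r_ij · s_i · s_j:
  σ(Q1,Q2) = 0.46 × 1.01 × 0.75 = 0.3485
  σ(Q1,Q3) = 0.51 × 1.01 × 1.42 = 0.7314
  σ(Q1,Q4) = 0.68 × 1.01 × 1.31 = 0.8997
  σ(Q2,Q3) = 0.34 × 0.75 × 1.42 = 0.3621
  σ(Q2,Q4) = 0.69 × 0.75 × 1.31 = 0.6779
  σ(Q3,Q4) = 0.47 × 1.42 × 1.31 = 0.8743
σ²_T = Σσ²ᵢ + 2·Σσ_ij = 5.3151 + 2 × 3.8939 = 13.1029
α = (4/3)·(1 − 5.3151/13.1029) = 0.792

Cronbach's alpha = 0.792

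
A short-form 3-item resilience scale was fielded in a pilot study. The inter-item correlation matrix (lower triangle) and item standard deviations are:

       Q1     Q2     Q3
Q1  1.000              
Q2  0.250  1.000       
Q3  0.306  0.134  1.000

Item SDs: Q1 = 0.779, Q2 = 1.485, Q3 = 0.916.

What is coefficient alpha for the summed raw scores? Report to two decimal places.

α = 0.41

Σσ²ᵢ = 0.779² + 1.485² + 0.916² = 3.6511
Covariances σ_ij = r_ij · s_i · s_j:
  σ(Q1,Q2) = 0.250 × 0.779 × 1.485 = 0.2892
  σ(Q1,Q3) = 0.306 × 0.779 × 0.916 = 0.2184
  σ(Q2,Q3) = 0.134 × 1.485 × 0.916 = 0.1823
σ²_T = Σσ²ᵢ + 2·Σσ_ij = 3.6511 + 2 × 0.6899 = 5.0309
α = (3/2)·(1 − 3.6511/5.0309) = 0.41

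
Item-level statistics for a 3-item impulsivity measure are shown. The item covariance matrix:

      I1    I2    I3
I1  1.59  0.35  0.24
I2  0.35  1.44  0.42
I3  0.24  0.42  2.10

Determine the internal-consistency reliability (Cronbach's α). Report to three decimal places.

Σσ²ᵢ = 1.59 + 1.44 + 2.10 = 5.13
Sum of the distinct covariances = 1.01
total variance = 5.13 + 2 × 1.01 = 7.15
α = (k/(k−1))·(1 − Σσ²ᵢ/total variance) = (3/2)·(1 − 5.13/7.15) = 0.424

α = 0.424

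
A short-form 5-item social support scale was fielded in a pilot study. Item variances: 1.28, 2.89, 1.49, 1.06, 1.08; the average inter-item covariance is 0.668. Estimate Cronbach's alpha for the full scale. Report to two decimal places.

Σσ²ᵢ = 1.28 + 2.89 + 1.49 + 1.06 + 1.08 = 7.80
Sum of the 10 distinct covariances = 10 × 0.668 = 6.680
σ²_T = Σσ²ᵢ + 2·Σcov = 7.80 + 2 × 6.680 = 21.160
α = (5/4)·(1 − 7.80/21.160) = 0.79

α = 0.79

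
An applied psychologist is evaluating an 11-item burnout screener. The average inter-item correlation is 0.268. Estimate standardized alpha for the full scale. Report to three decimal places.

Standardized α = k·r̄ / (1 + (k−1)·r̄) = 11 × 0.268 / (1 + 10 × 0.268)
  = 2.9480 / 3.6800 = 0.801

α = 0.801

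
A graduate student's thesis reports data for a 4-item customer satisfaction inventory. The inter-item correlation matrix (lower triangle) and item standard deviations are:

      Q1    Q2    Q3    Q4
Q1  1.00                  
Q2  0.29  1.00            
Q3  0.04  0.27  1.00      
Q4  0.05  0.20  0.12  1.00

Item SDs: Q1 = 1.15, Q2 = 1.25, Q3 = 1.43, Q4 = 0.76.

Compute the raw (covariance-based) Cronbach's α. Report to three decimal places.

Cronbach's α = 0.434

Σσ²ᵢ = 1.15² + 1.25² + 1.43² + 0.76² = 5.5075
Covariances σ_ij = r_ij · s_i · s_j:
  σ(Q1,Q2) = 0.29 × 1.15 × 1.25 = 0.4169
  σ(Q1,Q3) = 0.04 × 1.15 × 1.43 = 0.0658
  σ(Q1,Q4) = 0.05 × 1.15 × 0.76 = 0.0437
  σ(Q2,Q3) = 0.27 × 1.25 × 1.43 = 0.4826
  σ(Q2,Q4) = 0.20 × 1.25 × 0.76 = 0.1900
  σ(Q3,Q4) = 0.12 × 1.43 × 0.76 = 0.1304
σ²_T = Σσ²ᵢ + 2·Σσ_ij = 5.5075 + 2 × 1.3294 = 8.1663
α = (4/3)·(1 − 5.5075/8.1663) = 0.434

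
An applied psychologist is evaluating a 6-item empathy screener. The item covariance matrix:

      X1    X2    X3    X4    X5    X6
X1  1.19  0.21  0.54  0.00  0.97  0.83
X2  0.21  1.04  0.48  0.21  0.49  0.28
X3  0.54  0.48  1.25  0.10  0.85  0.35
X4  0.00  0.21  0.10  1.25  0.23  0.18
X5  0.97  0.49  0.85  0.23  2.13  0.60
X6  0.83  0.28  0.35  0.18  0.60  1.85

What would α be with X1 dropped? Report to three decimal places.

Remaining items: X2, X3, X4, X5, X6 (k = 5).
sum of item variances = 1.04 + 1.25 + 1.25 + 2.13 + 1.85 = 7.52
Var(T) = 7.52 + 2 × 3.77 = 15.06
α (item deleted) = (5/4)·(1 − 7.52/15.06) = 0.626

α = 0.626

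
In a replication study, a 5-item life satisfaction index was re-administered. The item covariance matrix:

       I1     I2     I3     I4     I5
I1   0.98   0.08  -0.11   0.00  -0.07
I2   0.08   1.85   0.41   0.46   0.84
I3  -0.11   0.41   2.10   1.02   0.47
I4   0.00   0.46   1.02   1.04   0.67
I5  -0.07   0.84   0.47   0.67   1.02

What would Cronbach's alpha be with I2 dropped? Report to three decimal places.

Remaining items: I1, I3, I4, I5 (k = 4).
Σσ²ᵢ = 0.98 + 2.10 + 1.04 + 1.02 = 5.14
σ²_T = 5.14 + 2 × 1.98 = 9.10
α (item deleted) = (4/3)·(1 − 5.14/9.10) = 0.580

Cronbach's alpha = 0.580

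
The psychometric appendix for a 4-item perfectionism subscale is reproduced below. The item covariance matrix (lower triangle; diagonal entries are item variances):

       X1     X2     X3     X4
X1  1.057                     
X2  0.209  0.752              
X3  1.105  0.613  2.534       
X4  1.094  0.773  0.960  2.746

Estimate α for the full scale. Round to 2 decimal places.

α = 0.76

sum of item variances = 1.057 + 0.752 + 2.534 + 2.746 = 7.089
Sum of the distinct covariances = 4.754
total variance = 7.089 + 2 × 4.754 = 16.597
α = (k/(k−1))·(1 − sum of item variances/total variance) = (4/3)·(1 − 7.089/16.597) = 0.76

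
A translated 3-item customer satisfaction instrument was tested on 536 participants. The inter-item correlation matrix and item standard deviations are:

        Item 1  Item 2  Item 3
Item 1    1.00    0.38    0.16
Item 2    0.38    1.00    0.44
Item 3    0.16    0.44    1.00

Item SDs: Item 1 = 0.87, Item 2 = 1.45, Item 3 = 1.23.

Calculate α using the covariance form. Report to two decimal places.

α = 0.59

Σσ²ᵢ = 0.87² + 1.45² + 1.23² = 4.3723
Covariances σ_ij = r_ij · s_i · s_j:
  σ(Item 1,Item 2) = 0.38 × 0.87 × 1.45 = 0.4794
  σ(Item 1,Item 3) = 0.16 × 0.87 × 1.23 = 0.1712
  σ(Item 2,Item 3) = 0.44 × 1.45 × 1.23 = 0.7847
σ²_T = Σσ²ᵢ + 2·Σσ_ij = 4.3723 + 2 × 1.4353 = 7.2429
α = (3/2)·(1 − 4.3723/7.2429) = 0.59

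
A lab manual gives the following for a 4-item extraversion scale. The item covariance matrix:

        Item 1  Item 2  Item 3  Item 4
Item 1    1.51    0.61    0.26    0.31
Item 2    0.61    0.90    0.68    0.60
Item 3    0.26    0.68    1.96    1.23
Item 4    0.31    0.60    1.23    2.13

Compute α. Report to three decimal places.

α = 0.709

Σσ²ᵢ = 1.51 + 0.90 + 1.96 + 2.13 = 6.50
Sum of the distinct covariances = 3.69
Var(T) = 6.50 + 2 × 3.69 = 13.88
α = (k/(k−1))·(1 − Σσ²ᵢ/Var(T)) = (4/3)·(1 − 6.50/13.88) = 0.709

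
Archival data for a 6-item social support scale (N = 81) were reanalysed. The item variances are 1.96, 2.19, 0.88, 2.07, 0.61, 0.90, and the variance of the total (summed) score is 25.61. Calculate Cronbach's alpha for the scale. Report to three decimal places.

Σσ²ᵢ = 1.96 + 2.19 + 0.88 + 2.07 + 0.61 + 0.90 = 8.61
α = (k/(k−1))·(1 − Σσ²ᵢ/σ²_T) = (6/5)·(1 − 8.61/25.61) = 0.797

α = 0.797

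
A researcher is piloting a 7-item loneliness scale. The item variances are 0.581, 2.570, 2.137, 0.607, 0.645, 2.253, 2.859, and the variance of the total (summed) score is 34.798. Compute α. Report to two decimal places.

α = 0.78

Σσ²ᵢ = 0.581 + 2.570 + 2.137 + 0.607 + 0.645 + 2.253 + 2.859 = 11.652
α = (k/(k−1))·(1 − Σσ²ᵢ/Var(T)) = (7/6)·(1 − 11.652/34.798) = 0.78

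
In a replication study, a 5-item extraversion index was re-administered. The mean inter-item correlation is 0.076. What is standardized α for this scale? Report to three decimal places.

Standardized α = k·r̄ / (1 + (k−1)·r̄) = 5 × 0.076 / (1 + 4 × 0.076)
  = 0.3800 / 1.3040 = 0.291

standardized α = 0.291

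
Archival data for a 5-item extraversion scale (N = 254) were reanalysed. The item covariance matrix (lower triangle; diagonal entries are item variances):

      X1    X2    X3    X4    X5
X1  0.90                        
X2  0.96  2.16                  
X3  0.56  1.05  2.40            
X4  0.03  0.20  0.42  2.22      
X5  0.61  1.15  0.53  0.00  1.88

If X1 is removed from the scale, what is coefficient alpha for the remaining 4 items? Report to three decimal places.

coefficient alpha = 0.582

Remaining items: X2, X3, X4, X5 (k = 4).
Σσ²ᵢ = 2.16 + 2.40 + 2.22 + 1.88 = 8.66
σ²_total = 8.66 + 2 × 3.35 = 15.36
α (item deleted) = (4/3)·(1 − 8.66/15.36) = 0.582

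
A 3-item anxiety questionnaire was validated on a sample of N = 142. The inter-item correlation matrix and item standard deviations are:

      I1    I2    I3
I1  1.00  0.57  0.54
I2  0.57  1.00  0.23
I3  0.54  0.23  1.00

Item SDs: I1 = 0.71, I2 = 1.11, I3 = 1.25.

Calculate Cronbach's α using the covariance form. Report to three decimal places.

Σσ²ᵢ = 0.71² + 1.11² + 1.25² = 3.2987
Covariances σ_ij = r_ij · s_i · s_j:
  σ(I1,I2) = 0.57 × 0.71 × 1.11 = 0.4492
  σ(I1,I3) = 0.54 × 0.71 × 1.25 = 0.4793
  σ(I2,I3) = 0.23 × 1.11 × 1.25 = 0.3191
σ²_T = Σσ²ᵢ + 2·Σσ_ij = 3.2987 + 2 × 1.2476 = 5.7939
α = (3/2)·(1 − 3.2987/5.7939) = 0.646

Cronbach's α = 0.646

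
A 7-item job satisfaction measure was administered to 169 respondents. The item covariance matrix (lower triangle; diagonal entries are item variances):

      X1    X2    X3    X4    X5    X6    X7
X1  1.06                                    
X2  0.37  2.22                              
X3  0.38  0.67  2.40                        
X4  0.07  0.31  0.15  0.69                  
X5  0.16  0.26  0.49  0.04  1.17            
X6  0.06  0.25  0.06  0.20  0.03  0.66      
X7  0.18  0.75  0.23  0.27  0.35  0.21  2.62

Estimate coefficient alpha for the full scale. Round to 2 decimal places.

α = 0.59

Σσ²ᵢ = 1.06 + 2.22 + 2.40 + 0.69 + 1.17 + 0.66 + 2.62 = 10.82
Sum of off-diagonal covariances = 5.49
total variance = 10.82 + 2 × 5.49 = 21.80
α = (k/(k−1))·(1 − Σσ²ᵢ/total variance) = (7/6)·(1 − 10.82/21.80) = 0.59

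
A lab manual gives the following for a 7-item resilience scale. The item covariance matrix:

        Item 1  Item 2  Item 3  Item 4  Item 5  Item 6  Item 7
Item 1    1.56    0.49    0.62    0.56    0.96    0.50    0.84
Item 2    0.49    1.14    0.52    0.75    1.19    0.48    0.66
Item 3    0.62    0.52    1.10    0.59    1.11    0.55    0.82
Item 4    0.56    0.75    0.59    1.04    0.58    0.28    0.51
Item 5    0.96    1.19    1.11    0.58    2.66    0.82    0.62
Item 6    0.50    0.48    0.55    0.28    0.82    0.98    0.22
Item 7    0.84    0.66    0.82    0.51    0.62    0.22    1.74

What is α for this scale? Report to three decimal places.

Σσ²ᵢ = 1.56 + 1.14 + 1.10 + 1.04 + 2.66 + 0.98 + 1.74 = 10.22
Sum of off-diagonal covariances = 13.67
σ²_total = 10.22 + 2 × 13.67 = 37.56
α = (k/(k−1))·(1 − Σσ²ᵢ/σ²_total) = (7/6)·(1 − 10.22/37.56) = 0.849

α = 0.849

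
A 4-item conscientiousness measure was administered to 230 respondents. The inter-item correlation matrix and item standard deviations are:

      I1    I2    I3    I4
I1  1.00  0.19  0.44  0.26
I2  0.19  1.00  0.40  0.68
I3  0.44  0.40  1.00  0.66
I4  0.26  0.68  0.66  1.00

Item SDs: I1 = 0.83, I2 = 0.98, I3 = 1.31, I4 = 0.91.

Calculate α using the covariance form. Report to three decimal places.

Σσ²ᵢ = 0.83² + 0.98² + 1.31² + 0.91² = 4.1935
Covariances σ_ij = r_ij · s_i · s_j:
  σ(I1,I2) = 0.19 × 0.83 × 0.98 = 0.1545
  σ(I1,I3) = 0.44 × 0.83 × 1.31 = 0.4784
  σ(I1,I4) = 0.26 × 0.83 × 0.91 = 0.1964
  σ(I2,I3) = 0.40 × 0.98 × 1.31 = 0.5135
  σ(I2,I4) = 0.68 × 0.98 × 0.91 = 0.6064
  σ(I3,I4) = 0.66 × 1.31 × 0.91 = 0.7868
σ²_T = Σσ²ᵢ + 2·Σσ_ij = 4.1935 + 2 × 2.7360 = 9.6655
α = (4/3)·(1 − 4.1935/9.6655) = 0.755

α = 0.755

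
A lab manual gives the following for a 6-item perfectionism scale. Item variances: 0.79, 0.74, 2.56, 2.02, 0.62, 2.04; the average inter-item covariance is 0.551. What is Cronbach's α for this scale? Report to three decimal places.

Cronbach's α = 0.784

Σσᵢ² = 0.79 + 0.74 + 2.56 + 2.02 + 0.62 + 2.04 = 8.77
Sum of the 15 distinct covariances = 15 × 0.551 = 8.265
σ²_T = Σσᵢ² + 2·Σcov = 8.77 + 2 × 8.265 = 25.300
α = (6/5)·(1 − 8.77/25.300) = 0.784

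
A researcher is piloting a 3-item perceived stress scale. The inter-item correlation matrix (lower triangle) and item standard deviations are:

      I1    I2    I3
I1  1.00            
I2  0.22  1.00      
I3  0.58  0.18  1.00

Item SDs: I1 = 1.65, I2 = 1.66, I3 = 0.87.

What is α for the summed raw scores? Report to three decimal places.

α = 0.528

Σσ²ᵢ = 1.65² + 1.66² + 0.87² = 6.2350
Covariances σ_ij = r_ij · s_i · s_j:
  σ(I1,I2) = 0.22 × 1.65 × 1.66 = 0.6026
  σ(I1,I3) = 0.58 × 1.65 × 0.87 = 0.8326
  σ(I2,I3) = 0.18 × 1.66 × 0.87 = 0.2600
σ²_T = Σσ²ᵢ + 2·Σσ_ij = 6.2350 + 2 × 1.6952 = 9.6254
α = (3/2)·(1 − 6.2350/9.6254) = 0.528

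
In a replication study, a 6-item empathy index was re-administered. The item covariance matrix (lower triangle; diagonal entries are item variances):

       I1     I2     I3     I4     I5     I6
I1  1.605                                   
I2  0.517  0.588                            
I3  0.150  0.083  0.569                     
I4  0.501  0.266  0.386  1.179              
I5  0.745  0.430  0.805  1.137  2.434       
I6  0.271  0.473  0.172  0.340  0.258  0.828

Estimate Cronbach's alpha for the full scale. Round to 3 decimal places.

α = 0.774

Σσ²ᵢ = 1.605 + 0.588 + 0.569 + 1.179 + 2.434 + 0.828 = 7.203
Sum of off-diagonal covariances = 6.534
total variance = 7.203 + 2 × 6.534 = 20.271
α = (k/(k−1))·(1 − Σσ²ᵢ/total variance) = (6/5)·(1 − 7.203/20.271) = 0.774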